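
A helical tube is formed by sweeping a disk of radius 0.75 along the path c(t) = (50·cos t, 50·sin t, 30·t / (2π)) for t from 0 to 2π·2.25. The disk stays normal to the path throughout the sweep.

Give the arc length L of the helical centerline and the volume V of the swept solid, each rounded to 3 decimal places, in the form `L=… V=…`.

L=710.074 V=1254.804

2πR = 2π·50 = 314.159265
per-turn = √(314.159265² + 30²) = √(98696.0440 + 900) = √99596.0440 = 315.588409
L = 2.25 × 315.588409 = 710.073921
V = π·0.75² × L = 1.767146 × 710.073921 = 1254.804195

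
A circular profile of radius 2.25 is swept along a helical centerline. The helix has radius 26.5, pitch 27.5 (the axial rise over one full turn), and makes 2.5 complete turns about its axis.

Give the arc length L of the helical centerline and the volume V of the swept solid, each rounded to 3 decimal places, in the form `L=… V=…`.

2πR = 2π·26.5 = 166.504411
per-turn = √(166.504411² + 27.5²) = √(27723.7188 + 756.25) = √28479.9688 = 168.760092
L = 2.5 × 168.760092 = 421.900231
V = π·2.25² × L = 15.904313 × 421.900231 = 6710.033245

L=421.900 V=6710.033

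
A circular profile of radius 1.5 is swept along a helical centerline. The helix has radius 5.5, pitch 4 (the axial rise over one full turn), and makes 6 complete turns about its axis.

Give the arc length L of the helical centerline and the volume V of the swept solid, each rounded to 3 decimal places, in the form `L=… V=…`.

L=208.729 V=1475.422

2πR = 2π·5.5 = 34.557519
per-turn = √(34.557519² + 4²) = √(1194.2221 + 16) = √1210.2221 = 34.788247
L = 6 × 34.788247 = 208.729482
V = π·1.5² × L = 7.068583 × 208.729482 = 1475.421768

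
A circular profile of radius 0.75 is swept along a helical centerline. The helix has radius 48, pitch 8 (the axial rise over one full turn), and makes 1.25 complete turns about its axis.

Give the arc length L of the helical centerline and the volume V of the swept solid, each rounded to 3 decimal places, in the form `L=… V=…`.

2πR = 2π·48 = 301.592895
per-turn = √(301.592895² + 8²) = √(90958.2742 + 64) = √91022.2742 = 301.698979
L = 1.25 × 301.698979 = 377.123724
V = π·0.75² × L = 1.767146 × 377.123724 = 666.432631

L=377.124 V=666.433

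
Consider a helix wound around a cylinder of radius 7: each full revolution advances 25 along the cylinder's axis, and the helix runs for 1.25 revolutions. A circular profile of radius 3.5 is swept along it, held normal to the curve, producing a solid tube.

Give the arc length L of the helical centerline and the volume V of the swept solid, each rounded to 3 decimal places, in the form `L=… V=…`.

2πR = 2π·7 = 43.982297
per-turn = √(43.982297² + 25²) = √(1934.4425 + 625) = √2559.4425 = 50.590933
L = 1.25 × 50.590933 = 63.238666
V = π·3.5² × L = 38.484510 × 63.238666 = 2433.709065

L=63.239 V=2433.709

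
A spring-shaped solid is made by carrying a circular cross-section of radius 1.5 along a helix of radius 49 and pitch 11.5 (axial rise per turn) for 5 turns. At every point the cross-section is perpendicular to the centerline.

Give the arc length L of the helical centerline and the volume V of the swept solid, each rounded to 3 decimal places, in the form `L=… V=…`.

L=1540.454 V=10888.827

2πR = 2π·49 = 307.876080
per-turn = √(307.876080² + 11.5²) = √(94787.6807 + 132.25) = √94919.9307 = 308.090783
L = 5 × 308.090783 = 1540.453916
V = π·1.5² × L = 7.068583 × 1540.453916 = 10888.827086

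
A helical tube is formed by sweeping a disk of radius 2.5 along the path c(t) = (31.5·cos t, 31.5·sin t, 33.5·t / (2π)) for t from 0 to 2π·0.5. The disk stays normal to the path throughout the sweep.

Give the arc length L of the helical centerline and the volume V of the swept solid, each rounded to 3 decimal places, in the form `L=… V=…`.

2πR = 2π·31.5 = 197.920337
per-turn = √(197.920337² + 33.5²) = √(39172.4599 + 1122.25) = √40294.7099 = 200.735423
L = 0.5 × 200.735423 = 100.367711
V = π·2.5² × L = 19.634954 × 100.367711 = 1970.715403

L=100.368 V=1970.715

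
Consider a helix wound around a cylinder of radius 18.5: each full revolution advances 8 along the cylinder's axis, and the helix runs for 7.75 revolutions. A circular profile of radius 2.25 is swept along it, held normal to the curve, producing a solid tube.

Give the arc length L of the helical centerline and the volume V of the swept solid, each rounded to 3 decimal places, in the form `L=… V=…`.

L=902.983 V=14361.319

2πR = 2π·18.5 = 116.238928
per-turn = √(116.238928² + 8²) = √(13511.4884 + 64) = √13575.4884 = 116.513898
L = 7.75 × 116.513898 = 902.982709
V = π·2.25² × L = 15.904313 × 902.982709 = 14361.319472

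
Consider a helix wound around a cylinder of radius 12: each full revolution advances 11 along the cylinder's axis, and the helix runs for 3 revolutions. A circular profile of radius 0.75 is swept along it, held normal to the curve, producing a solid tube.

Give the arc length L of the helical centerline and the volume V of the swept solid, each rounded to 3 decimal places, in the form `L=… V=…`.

L=228.589 V=403.950

2πR = 2π·12 = 75.398224
per-turn = √(75.398224² + 11²) = √(5684.8921 + 121) = √5805.8921 = 76.196405
L = 3 × 76.196405 = 228.589215
V = π·0.75² × L = 1.767146 × 228.589215 = 403.950487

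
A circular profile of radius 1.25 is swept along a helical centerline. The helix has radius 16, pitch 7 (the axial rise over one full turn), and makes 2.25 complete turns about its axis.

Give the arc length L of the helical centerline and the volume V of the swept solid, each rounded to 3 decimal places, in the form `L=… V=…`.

L=226.742 V=1113.019

2πR = 2π·16 = 100.530965
per-turn = √(100.530965² + 7²) = √(10106.4749 + 49) = √10155.4749 = 100.774376
L = 2.25 × 100.774376 = 226.742347
V = π·1.25² × L = 4.908739 × 226.742347 = 1113.018891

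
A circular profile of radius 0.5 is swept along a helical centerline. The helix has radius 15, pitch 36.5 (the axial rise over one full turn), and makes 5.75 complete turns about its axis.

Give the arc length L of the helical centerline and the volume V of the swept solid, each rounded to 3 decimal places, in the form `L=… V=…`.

L=581.145 V=456.430

2πR = 2π·15 = 94.247780
per-turn = √(94.247780² + 36.5²) = √(8882.6440 + 1332.25) = √10214.8940 = 101.068759
L = 5.75 × 101.068759 = 581.145362
V = π·0.5² × L = 0.785398 × 581.145362 = 456.430500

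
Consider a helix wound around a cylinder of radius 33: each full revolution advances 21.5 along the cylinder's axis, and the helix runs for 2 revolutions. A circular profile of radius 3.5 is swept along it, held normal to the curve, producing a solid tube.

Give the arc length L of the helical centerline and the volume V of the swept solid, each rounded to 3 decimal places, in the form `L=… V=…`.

L=416.914 V=16044.717

2πR = 2π·33 = 207.345115
per-turn = √(207.345115² + 21.5²) = √(42991.9968 + 462.25) = √43454.2468 = 208.456822
L = 2 × 208.456822 = 416.913645
V = π·3.5² × L = 38.484510 × 416.913645 = 16044.717329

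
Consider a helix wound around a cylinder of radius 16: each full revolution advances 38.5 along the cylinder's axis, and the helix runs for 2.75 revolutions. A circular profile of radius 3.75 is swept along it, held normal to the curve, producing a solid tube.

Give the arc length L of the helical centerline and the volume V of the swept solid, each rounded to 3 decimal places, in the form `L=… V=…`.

2πR = 2π·16 = 100.530965
per-turn = √(100.530965² + 38.5²) = √(10106.4749 + 1482.25) = √11588.7249 = 107.650940
L = 2.75 × 107.650940 = 296.040085
V = π·3.75² × L = 44.178647 × 296.040085 = 13078.650335

L=296.040 V=13078.650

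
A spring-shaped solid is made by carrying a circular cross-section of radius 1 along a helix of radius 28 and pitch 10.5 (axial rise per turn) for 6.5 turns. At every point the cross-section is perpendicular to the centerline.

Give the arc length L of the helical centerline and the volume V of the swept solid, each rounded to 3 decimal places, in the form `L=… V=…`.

L=1145.575 V=3598.929

2πR = 2π·28 = 175.929189
per-turn = √(175.929189² + 10.5²) = √(30951.0794 + 110.25) = √31061.3294 = 176.242246
L = 6.5 × 176.242246 = 1145.574601
V = π·1² × L = 3.141593 × 1145.574601 = 3598.928752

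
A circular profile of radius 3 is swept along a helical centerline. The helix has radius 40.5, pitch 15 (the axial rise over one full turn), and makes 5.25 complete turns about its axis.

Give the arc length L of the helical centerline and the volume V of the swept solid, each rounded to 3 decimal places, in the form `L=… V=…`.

2πR = 2π·40.5 = 254.469005
per-turn = √(254.469005² + 15²) = √(64754.4745 + 225) = √64979.4745 = 254.910719
L = 5.25 × 254.910719 = 1338.281273
V = π·3² × L = 28.274334 × 1338.281273 = 37839.011537

L=1338.281 V=37839.012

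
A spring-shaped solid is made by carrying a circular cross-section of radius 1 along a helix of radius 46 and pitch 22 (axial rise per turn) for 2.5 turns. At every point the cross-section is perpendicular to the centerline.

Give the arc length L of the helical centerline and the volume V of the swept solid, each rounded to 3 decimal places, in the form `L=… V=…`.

L=724.657 V=2276.576

2πR = 2π·46 = 289.026524
per-turn = √(289.026524² + 22²) = √(83536.3317 + 484) = √84020.3317 = 289.862608
L = 2.5 × 289.862608 = 724.656521
V = π·1² × L = 3.141593 × 724.656521 = 2276.575601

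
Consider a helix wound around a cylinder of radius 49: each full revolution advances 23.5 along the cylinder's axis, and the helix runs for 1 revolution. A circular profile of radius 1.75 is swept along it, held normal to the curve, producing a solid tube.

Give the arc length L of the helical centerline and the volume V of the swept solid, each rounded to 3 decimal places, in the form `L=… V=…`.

L=308.772 V=2970.731

2πR = 2π·49 = 307.876080
per-turn = √(307.876080² + 23.5²) = √(94787.6807 + 552.25) = √95339.9307 = 308.771648
L = 1 × 308.771648 = 308.771648
V = π·1.75² × L = 9.621128 × 308.771648 = 2970.731395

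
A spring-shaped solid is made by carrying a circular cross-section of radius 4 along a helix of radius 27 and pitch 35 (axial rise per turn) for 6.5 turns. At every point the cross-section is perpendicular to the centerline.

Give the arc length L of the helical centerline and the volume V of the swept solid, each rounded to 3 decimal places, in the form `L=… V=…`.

L=1125.922 V=56595.036

2πR = 2π·27 = 169.646003
per-turn = √(169.646003² + 35²) = √(28779.7664 + 1225) = √30004.7664 = 173.218840
L = 6.5 × 173.218840 = 1125.922458
V = π·4² × L = 50.265482 × 1125.922458 = 56595.035570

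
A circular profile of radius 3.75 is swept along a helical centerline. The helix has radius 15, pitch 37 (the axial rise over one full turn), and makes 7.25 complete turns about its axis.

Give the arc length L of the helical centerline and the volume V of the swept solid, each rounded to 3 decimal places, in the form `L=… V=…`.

L=734.065 V=32430.017

2πR = 2π·15 = 94.247780
per-turn = √(94.247780² + 37²) = √(8882.6440 + 1369) = √10251.6440 = 101.250402
L = 7.25 × 101.250402 = 734.065416
V = π·3.75² × L = 44.178647 × 734.065416 = 32430.016684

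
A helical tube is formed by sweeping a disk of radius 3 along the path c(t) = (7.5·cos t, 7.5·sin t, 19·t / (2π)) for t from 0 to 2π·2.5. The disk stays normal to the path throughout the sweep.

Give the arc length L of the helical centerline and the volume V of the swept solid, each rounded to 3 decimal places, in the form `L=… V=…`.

L=127.025 V=3591.551

2πR = 2π·7.5 = 47.123890
per-turn = √(47.123890² + 19²) = √(2220.6610 + 361) = √2581.6610 = 50.810048
L = 2.5 × 50.810048 = 127.025120
V = π·3² × L = 28.274334 × 127.025120 = 3591.550663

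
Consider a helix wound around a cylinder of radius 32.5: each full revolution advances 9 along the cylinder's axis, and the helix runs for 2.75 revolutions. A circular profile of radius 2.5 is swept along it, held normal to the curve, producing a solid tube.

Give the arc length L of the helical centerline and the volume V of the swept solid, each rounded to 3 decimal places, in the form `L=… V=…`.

L=562.105 V=11036.903

2πR = 2π·32.5 = 204.203522
per-turn = √(204.203522² + 9²) = √(41699.0786 + 81) = √41780.0786 = 204.401758
L = 2.75 × 204.401758 = 562.104834
V = π·2.5² × L = 19.634954 × 562.104834 = 11036.902606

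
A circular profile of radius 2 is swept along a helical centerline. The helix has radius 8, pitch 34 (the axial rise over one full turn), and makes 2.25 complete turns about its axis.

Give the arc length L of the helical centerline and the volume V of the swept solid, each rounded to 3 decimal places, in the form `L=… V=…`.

2πR = 2π·8 = 50.265482
per-turn = √(50.265482² + 34²) = √(2526.6187 + 1156) = √3682.6187 = 60.684584
L = 2.25 × 60.684584 = 136.540314
V = π·2² × L = 12.566371 × 136.540314 = 1715.816188

L=136.540 V=1715.816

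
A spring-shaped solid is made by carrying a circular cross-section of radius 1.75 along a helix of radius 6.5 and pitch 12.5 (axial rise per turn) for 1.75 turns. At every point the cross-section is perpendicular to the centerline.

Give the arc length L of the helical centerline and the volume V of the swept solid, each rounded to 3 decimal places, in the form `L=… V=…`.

L=74.744 V=719.121

2πR = 2π·6.5 = 40.840704
per-turn = √(40.840704² + 12.5²) = √(1667.9631 + 156.25) = √1824.2131 = 42.710808
L = 1.75 × 42.710808 = 74.743914
V = π·1.75² × L = 9.621128 × 74.743914 = 719.120731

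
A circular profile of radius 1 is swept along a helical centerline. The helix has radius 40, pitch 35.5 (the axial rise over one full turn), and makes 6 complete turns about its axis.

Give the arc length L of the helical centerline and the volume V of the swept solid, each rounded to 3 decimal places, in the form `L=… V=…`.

2πR = 2π·40 = 251.327412
per-turn = √(251.327412² + 35.5²) = √(63165.4682 + 1260.25) = √64425.7182 = 253.822218
L = 6 × 253.822218 = 1522.933306
V = π·1² × L = 3.141593 × 1522.933306 = 4784.436086

L=1522.933 V=4784.436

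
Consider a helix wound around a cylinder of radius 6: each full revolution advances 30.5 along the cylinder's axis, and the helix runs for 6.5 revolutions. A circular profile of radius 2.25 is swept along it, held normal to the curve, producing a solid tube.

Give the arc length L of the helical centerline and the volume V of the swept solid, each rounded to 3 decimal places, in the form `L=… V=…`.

2πR = 2π·6 = 37.699112
per-turn = √(37.699112² + 30.5²) = √(1421.2230 + 930.25) = √2351.4730 = 48.491989
L = 6.5 × 48.491989 = 315.197931
V = π·2.25² × L = 15.904313 × 315.197931 = 5013.006491

L=315.198 V=5013.006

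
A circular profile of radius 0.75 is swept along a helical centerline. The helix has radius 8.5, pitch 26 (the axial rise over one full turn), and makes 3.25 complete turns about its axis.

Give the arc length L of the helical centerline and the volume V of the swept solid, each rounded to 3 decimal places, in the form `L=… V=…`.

L=193.049 V=341.145

2πR = 2π·8.5 = 53.407075
per-turn = √(53.407075² + 26²) = √(2852.3157 + 676) = √3528.3157 = 59.399627
L = 3.25 × 59.399627 = 193.048787
V = π·0.75² × L = 1.767146 × 193.048787 = 341.145367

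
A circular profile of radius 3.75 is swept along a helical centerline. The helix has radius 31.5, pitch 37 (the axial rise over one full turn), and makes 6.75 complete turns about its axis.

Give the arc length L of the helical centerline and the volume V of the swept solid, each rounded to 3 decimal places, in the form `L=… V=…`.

L=1359.106 V=60043.482

2πR = 2π·31.5 = 197.920337
per-turn = √(197.920337² + 37²) = √(39172.4599 + 1369) = √40541.4599 = 201.349099
L = 6.75 × 201.349099 = 1359.106422
V = π·3.75² × L = 44.178647 × 1359.106422 = 60043.482415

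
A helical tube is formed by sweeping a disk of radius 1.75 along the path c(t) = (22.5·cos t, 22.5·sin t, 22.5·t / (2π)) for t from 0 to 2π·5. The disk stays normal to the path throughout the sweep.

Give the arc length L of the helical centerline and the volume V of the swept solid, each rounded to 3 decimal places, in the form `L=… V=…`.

2πR = 2π·22.5 = 141.371669
per-turn = √(141.371669² + 22.5²) = √(19985.9489 + 506.25) = √20492.1989 = 143.150965
L = 5 × 143.150965 = 715.754827
V = π·1.75² × L = 9.621128 × 715.754827 = 6886.368453

L=715.755 V=6886.368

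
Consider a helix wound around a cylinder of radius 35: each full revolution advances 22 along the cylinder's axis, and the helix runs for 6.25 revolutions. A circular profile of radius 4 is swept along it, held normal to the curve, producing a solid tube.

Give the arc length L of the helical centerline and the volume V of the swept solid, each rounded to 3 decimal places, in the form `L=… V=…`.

L=1381.307 V=69432.084

2πR = 2π·35 = 219.911486
per-turn = √(219.911486² + 22²) = √(48361.0616 + 484) = √48845.0616 = 221.009189
L = 6.25 × 221.009189 = 1381.307430
V = π·4² × L = 50.265482 × 1381.307430 = 69432.084413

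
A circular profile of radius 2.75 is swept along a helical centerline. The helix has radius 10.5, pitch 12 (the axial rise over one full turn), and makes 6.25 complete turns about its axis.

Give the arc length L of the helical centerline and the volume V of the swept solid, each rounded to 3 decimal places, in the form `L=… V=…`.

L=419.099 V=9957.088

2πR = 2π·10.5 = 65.973446
per-turn = √(65.973446² + 12²) = √(4352.4955 + 144) = √4496.4955 = 67.055914
L = 6.25 × 67.055914 = 419.099460
V = π·2.75² × L = 23.758294 × 419.099460 = 9957.088363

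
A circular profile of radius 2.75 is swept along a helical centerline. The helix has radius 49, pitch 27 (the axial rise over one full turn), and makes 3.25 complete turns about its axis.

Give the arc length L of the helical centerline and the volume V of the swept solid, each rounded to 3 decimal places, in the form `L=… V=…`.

L=1004.438 V=23863.725

2πR = 2π·49 = 307.876080
per-turn = √(307.876080² + 27²) = √(94787.6807 + 729) = √95516.6807 = 309.057730
L = 3.25 × 309.057730 = 1004.437624
V = π·2.75² × L = 23.758294 × 1004.437624 = 23863.724809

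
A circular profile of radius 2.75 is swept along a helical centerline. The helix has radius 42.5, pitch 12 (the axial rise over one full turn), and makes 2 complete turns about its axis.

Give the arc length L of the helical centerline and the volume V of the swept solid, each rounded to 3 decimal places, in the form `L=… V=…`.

2πR = 2π·42.5 = 267.035376
per-turn = √(267.035376² + 12²) = √(71307.8918 + 144) = √71451.8918 = 267.304867
L = 2 × 267.304867 = 534.609734
V = π·2.75² × L = 23.758294 × 534.609734 = 12701.415461

L=534.610 V=12701.415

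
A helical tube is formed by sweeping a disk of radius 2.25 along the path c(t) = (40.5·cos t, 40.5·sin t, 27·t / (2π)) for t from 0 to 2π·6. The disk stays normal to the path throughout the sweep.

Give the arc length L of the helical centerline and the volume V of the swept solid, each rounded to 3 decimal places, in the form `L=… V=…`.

2πR = 2π·40.5 = 254.469005
per-turn = √(254.469005² + 27²) = √(64754.4745 + 729) = √65483.4745 = 255.897391
L = 6 × 255.897391 = 1535.384343
V = π·2.25² × L = 15.904313 × 1535.384343 = 24419.232875

L=1535.384 V=24419.233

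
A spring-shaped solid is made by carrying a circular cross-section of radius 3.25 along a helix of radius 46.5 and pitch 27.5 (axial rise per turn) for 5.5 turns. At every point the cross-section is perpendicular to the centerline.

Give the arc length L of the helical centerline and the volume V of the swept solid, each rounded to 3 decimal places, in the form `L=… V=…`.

2πR = 2π·46.5 = 292.168117
per-turn = √(292.168117² + 27.5²) = √(85362.2085 + 756.25) = √86118.4585 = 293.459466
L = 5.5 × 293.459466 = 1614.027066
V = π·3.25² × L = 33.183072 × 1614.027066 = 53558.376980

L=1614.027 V=53558.377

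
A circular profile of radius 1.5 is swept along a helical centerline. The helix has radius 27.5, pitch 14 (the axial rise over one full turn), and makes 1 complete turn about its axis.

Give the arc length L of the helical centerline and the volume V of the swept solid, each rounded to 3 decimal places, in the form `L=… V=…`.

2πR = 2π·27.5 = 172.787596
per-turn = √(172.787596² + 14²) = √(29855.5533 + 196) = √30051.5533 = 173.353838
L = 1 × 173.353838 = 173.353838
V = π·1.5² × L = 7.068583 × 173.353838 = 1225.366077

L=173.354 V=1225.366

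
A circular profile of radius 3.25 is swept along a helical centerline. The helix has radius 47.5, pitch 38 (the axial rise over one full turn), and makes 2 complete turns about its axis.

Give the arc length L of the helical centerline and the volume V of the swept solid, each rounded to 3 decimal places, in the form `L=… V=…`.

2πR = 2π·47.5 = 298.451302
per-turn = √(298.451302² + 38²) = √(89073.1797 + 1444) = √90517.1797 = 300.860731
L = 2 × 300.860731 = 601.721463
V = π·3.25² × L = 33.183072 × 601.721463 = 19966.966869

L=601.721 V=19966.967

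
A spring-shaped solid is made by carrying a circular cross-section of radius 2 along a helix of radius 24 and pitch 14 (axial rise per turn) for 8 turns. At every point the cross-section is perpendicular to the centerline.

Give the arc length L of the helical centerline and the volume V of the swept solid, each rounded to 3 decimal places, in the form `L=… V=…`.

2πR = 2π·24 = 150.796447
per-turn = √(150.796447² + 14²) = √(22739.5685 + 196) = √22935.5685 = 151.444936
L = 8 × 151.444936 = 1211.559485
V = π·2² × L = 12.566371 × 1211.559485 = 15224.905514

L=1211.559 V=15224.906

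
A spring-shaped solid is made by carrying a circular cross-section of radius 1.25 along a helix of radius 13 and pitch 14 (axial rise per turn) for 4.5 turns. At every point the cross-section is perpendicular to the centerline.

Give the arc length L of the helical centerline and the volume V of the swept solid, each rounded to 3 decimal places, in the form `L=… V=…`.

2πR = 2π·13 = 81.681409
per-turn = √(81.681409² + 14²) = √(6671.8526 + 196) = √6867.8526 = 82.872508
L = 4.5 × 82.872508 = 372.926286
V = π·1.25² × L = 4.908739 × 372.926286 = 1830.597625

L=372.926 V=1830.598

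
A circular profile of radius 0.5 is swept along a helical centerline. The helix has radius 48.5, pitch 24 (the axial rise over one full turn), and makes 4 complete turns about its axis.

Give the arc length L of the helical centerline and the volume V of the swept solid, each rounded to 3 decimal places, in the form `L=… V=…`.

L=1222.712 V=960.316

2πR = 2π·48.5 = 304.734487
per-turn = √(304.734487² + 24²) = √(92863.1078 + 576) = √93439.1078 = 305.678111
L = 4 × 305.678111 = 1222.712446
V = π·0.5² × L = 0.785398 × 1222.712446 = 960.316109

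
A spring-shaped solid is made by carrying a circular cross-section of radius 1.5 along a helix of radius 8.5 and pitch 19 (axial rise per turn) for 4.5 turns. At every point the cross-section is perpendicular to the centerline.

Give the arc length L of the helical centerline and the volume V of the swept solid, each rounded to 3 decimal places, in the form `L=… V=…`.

L=255.088 V=1803.107

2πR = 2π·8.5 = 53.407075
per-turn = √(53.407075² + 19²) = √(2852.3157 + 361) = √3213.3157 = 56.686115
L = 4.5 × 56.686115 = 255.087519
V = π·1.5² × L = 7.068583 × 255.087519 = 1803.107420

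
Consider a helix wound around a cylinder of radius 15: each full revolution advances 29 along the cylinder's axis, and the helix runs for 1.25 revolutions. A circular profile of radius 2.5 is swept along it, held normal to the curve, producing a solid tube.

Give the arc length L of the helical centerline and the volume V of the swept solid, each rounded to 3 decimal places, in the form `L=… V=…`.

2πR = 2π·15 = 94.247780
per-turn = √(94.247780² + 29²) = √(8882.6440 + 841) = √9723.6440 = 98.608539
L = 1.25 × 98.608539 = 123.260674
V = π·2.5² × L = 19.634954 × 123.260674 = 2420.217669

L=123.261 V=2420.218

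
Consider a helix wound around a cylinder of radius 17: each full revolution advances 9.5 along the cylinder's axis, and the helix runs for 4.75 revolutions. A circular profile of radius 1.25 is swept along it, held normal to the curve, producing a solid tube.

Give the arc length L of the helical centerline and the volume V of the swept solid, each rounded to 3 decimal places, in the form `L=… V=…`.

L=509.370 V=2500.364

2πR = 2π·17 = 106.814150
per-turn = √(106.814150² + 9.5²) = √(11409.2627 + 90.25) = √11499.5127 = 107.235781
L = 4.75 × 107.235781 = 509.369959
V = π·1.25² × L = 4.908739 × 509.369959 = 2500.363939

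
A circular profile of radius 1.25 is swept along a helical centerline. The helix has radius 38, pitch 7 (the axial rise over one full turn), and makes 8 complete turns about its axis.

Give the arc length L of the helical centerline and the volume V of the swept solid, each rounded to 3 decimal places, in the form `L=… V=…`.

L=1910.909 V=9380.153

2πR = 2π·38 = 238.761042
per-turn = √(238.761042² + 7²) = √(57006.8350 + 49) = √57055.8350 = 238.863633
L = 8 × 238.863633 = 1910.909062
V = π·1.25² × L = 4.908739 × 1910.909062 = 9380.152921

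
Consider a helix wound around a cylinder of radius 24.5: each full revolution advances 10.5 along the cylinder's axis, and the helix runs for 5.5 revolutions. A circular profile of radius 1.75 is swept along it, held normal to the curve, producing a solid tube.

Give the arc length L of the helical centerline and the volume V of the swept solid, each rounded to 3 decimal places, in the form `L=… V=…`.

2πR = 2π·24.5 = 153.938040
per-turn = √(153.938040² + 10.5²) = √(23696.9202 + 110.25) = √23807.1702 = 154.295723
L = 5.5 × 154.295723 = 848.626477
V = π·1.75² × L = 9.621128 × 848.626477 = 8164.743537

L=848.626 V=8164.744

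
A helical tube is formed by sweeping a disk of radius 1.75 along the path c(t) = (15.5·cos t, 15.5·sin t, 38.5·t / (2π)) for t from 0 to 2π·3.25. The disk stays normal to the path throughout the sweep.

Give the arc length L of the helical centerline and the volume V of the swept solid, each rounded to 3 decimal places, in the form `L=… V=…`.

2πR = 2π·15.5 = 97.389372
per-turn = √(97.389372² + 38.5²) = √(9484.6898 + 1482.25) = √10966.9398 = 104.723158
L = 3.25 × 104.723158 = 340.350264
V = π·1.75² × L = 9.621128 × 340.350264 = 3274.553282

L=340.350 V=3274.553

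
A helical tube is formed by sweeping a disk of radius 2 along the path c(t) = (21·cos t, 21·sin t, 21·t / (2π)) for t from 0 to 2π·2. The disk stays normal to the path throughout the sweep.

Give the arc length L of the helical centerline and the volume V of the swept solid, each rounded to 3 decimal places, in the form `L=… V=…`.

2πR = 2π·21 = 131.946891
per-turn = √(131.946891² + 21²) = √(17409.9822 + 441) = √17850.9822 = 133.607568
L = 2 × 133.607568 = 267.215136
V = π·2² × L = 12.566371 × 267.215136 = 3357.924427

L=267.215 V=3357.924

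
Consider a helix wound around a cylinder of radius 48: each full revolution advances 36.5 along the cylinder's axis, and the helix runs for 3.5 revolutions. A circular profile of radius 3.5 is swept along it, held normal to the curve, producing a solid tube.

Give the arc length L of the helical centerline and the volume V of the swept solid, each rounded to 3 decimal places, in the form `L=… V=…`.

2πR = 2π·48 = 301.592895
per-turn = √(301.592895² + 36.5²) = √(90958.2742 + 1332.25) = √92290.5242 = 303.793555
L = 3.5 × 303.793555 = 1063.277443
V = π·3.5² × L = 38.484510 × 1063.277443 = 40919.711398

L=1063.277 V=40919.711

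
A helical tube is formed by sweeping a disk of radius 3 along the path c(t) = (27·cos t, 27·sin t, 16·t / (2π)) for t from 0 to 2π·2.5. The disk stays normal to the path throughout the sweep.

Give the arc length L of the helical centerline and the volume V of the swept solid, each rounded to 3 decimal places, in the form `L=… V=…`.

2πR = 2π·27 = 169.646003
per-turn = √(169.646003² + 16²) = √(28779.7664 + 256) = √29035.7664 = 170.398845
L = 2.5 × 170.398845 = 425.997113
V = π·3² × L = 28.274334 × 425.997113 = 12044.784603

L=425.997 V=12044.785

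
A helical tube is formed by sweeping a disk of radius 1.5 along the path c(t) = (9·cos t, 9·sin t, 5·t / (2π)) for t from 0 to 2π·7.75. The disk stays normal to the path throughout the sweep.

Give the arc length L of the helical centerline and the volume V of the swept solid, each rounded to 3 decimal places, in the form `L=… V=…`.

L=439.962 V=3109.908

2πR = 2π·9 = 56.548668
per-turn = √(56.548668² + 5²) = √(3197.7518 + 25) = √3222.7518 = 56.769286
L = 7.75 × 56.769286 = 439.961966
V = π·1.5² × L = 7.068583 × 439.961966 = 3109.907881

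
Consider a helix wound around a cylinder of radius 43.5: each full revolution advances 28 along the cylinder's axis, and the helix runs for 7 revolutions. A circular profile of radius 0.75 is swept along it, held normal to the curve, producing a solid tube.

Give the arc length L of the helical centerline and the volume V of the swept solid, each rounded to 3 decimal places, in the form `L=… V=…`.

L=1923.243 V=3398.651

2πR = 2π·43.5 = 273.318561
per-turn = √(273.318561² + 28²) = √(74703.0357 + 784) = √75487.0357 = 274.749041
L = 7 × 274.749041 = 1923.243289
V = π·0.75² × L = 1.767146 × 1923.243289 = 3398.651431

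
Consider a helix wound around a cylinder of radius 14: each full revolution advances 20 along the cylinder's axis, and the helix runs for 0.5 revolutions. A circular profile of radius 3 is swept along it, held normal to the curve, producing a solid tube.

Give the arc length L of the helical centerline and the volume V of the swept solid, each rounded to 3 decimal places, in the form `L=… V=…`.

L=45.105 V=1275.308

2πR = 2π·14 = 87.964594
per-turn = √(87.964594² + 20²) = √(7737.7699 + 400) = √8137.7699 = 90.209588
L = 0.5 × 90.209588 = 45.104794
V = π·3² × L = 28.274334 × 45.104794 = 1275.308012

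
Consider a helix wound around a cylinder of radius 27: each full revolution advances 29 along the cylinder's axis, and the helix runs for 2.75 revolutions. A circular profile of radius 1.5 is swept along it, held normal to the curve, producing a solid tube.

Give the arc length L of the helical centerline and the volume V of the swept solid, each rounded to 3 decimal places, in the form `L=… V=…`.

L=473.294 V=3345.517

2πR = 2π·27 = 169.646003
per-turn = √(169.646003² + 29²) = √(28779.7664 + 841) = √29620.7664 = 172.106846
L = 2.75 × 172.106846 = 473.293826
V = π·1.5² × L = 7.068583 × 473.293826 = 3345.516918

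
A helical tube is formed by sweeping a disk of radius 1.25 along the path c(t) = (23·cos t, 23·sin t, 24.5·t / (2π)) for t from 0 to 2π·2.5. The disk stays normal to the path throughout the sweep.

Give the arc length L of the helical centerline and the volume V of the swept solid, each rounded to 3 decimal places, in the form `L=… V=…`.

L=366.438 V=1798.750

2πR = 2π·23 = 144.513262
per-turn = √(144.513262² + 24.5²) = √(20884.0829 + 600.25) = √21484.3329 = 146.575349
L = 2.5 × 146.575349 = 366.438372
V = π·1.25² × L = 4.908739 × 366.438372 = 1798.750154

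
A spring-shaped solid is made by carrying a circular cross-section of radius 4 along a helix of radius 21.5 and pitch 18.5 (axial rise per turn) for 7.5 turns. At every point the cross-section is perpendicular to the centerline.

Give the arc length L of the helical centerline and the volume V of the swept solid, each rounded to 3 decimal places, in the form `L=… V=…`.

2πR = 2π·21.5 = 135.088484
per-turn = √(135.088484² + 18.5²) = √(18248.8985 + 342.25) = √18591.1485 = 136.349362
L = 7.5 × 136.349362 = 1022.620216
V = π·4² × L = 50.265482 × 1022.620216 = 51402.498505

L=1022.620 V=51402.499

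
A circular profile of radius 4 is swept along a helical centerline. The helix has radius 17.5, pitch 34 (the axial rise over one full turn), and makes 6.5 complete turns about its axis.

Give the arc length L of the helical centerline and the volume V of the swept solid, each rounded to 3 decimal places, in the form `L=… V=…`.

2πR = 2π·17.5 = 109.955743
per-turn = √(109.955743² + 34²) = √(12090.2654 + 1156) = √13246.2654 = 115.092421
L = 6.5 × 115.092421 = 748.100737
V = π·4² × L = 50.265482 × 748.100737 = 37603.644475

L=748.101 V=37603.644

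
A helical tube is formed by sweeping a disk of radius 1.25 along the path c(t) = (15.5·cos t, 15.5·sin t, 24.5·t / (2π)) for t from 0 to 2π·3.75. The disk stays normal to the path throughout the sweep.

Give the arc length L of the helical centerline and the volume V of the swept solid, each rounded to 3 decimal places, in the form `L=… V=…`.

2πR = 2π·15.5 = 97.389372
per-turn = √(97.389372² + 24.5²) = √(9484.6898 + 600.25) = √10084.9398 = 100.423801
L = 3.75 × 100.423801 = 376.589254
V = π·1.25² × L = 4.908739 × 376.589254 = 1848.578179

L=376.589 V=1848.578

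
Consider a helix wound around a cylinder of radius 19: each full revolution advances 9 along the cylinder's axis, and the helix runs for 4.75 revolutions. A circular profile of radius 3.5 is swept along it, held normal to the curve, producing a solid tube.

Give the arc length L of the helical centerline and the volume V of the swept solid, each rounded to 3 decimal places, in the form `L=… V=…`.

L=568.667 V=21884.857

2πR = 2π·19 = 119.380521
per-turn = √(119.380521² + 9²) = √(14251.7088 + 81) = √14332.7088 = 119.719291
L = 4.75 × 119.719291 = 568.666635
V = π·3.5² × L = 38.484510 × 568.666635 = 21884.856789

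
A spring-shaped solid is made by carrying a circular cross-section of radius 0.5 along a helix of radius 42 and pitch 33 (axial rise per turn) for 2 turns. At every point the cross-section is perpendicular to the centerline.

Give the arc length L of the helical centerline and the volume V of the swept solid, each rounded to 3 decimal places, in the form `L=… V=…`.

L=531.898 V=417.752

2πR = 2π·42 = 263.893783
per-turn = √(263.893783² + 33²) = √(69639.9287 + 1089) = √70728.9287 = 265.949109
L = 2 × 265.949109 = 531.898218
V = π·0.5² × L = 0.785398 × 531.898218 = 417.751884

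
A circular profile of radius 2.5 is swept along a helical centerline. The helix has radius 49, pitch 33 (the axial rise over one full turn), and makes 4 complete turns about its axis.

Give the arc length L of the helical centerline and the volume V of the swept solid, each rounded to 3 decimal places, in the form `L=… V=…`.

2πR = 2π·49 = 307.876080
per-turn = √(307.876080² + 33²) = √(94787.6807 + 1089) = √95876.6807 = 309.639598
L = 4 × 309.639598 = 1238.558392
V = π·2.5² × L = 19.634954 × 1238.558392 = 24319.037161

L=1238.558 V=24319.037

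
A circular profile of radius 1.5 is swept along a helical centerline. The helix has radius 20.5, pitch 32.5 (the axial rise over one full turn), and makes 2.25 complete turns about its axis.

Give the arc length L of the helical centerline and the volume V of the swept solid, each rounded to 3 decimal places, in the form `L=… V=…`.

2πR = 2π·20.5 = 128.805299
per-turn = √(128.805299² + 32.5²) = √(16590.8050 + 1056.25) = √17647.0550 = 132.842218
L = 2.25 × 132.842218 = 298.894991
V = π·1.5² × L = 7.068583 × 298.894991 = 2112.764196

L=298.895 V=2112.764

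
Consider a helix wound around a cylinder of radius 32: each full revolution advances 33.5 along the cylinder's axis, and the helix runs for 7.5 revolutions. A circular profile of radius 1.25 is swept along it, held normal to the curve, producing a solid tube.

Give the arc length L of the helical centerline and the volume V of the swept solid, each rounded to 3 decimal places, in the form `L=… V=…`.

L=1528.752 V=7504.245

2πR = 2π·32 = 201.061930
per-turn = √(201.061930² + 33.5²) = √(40425.8996 + 1122.25) = √41548.1496 = 203.833632
L = 7.5 × 203.833632 = 1528.752242
V = π·1.25² × L = 4.908739 × 1528.752242 = 7504.245018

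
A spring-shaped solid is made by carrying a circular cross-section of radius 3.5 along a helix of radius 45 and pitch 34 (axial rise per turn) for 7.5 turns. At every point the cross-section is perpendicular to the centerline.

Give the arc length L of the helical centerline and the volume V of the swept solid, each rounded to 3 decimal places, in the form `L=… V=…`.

L=2135.852 V=82197.215

2πR = 2π·45 = 282.743339
per-turn = √(282.743339² + 34²) = √(79943.7956 + 1156) = √81099.7956 = 284.780259
L = 7.5 × 284.780259 = 2135.851939
V = π·3.5² × L = 38.484510 × 2135.851939 = 82197.215318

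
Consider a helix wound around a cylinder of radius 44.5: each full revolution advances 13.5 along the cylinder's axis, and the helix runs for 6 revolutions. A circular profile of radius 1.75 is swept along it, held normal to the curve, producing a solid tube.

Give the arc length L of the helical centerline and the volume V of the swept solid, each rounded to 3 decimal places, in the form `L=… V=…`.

2πR = 2π·44.5 = 279.601746
per-turn = √(279.601746² + 13.5²) = √(78177.1365 + 182.25) = √78359.3865 = 279.927466
L = 6 × 279.927466 = 1679.564799
V = π·1.75² × L = 9.621128 × 1679.564799 = 16159.307074

L=1679.565 V=16159.307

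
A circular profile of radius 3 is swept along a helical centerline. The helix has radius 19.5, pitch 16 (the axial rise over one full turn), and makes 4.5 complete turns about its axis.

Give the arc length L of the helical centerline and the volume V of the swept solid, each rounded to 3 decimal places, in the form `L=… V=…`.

L=556.031 V=15721.401

2πR = 2π·19.5 = 122.522113
per-turn = √(122.522113² + 16²) = √(15011.6683 + 256) = √15267.6683 = 123.562406
L = 4.5 × 123.562406 = 556.030829
V = π·3² × L = 28.274334 × 556.030829 = 15721.401312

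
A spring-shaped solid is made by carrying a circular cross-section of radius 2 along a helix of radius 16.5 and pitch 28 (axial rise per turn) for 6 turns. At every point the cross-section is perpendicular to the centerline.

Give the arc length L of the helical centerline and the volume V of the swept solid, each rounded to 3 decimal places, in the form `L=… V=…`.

2πR = 2π·16.5 = 103.672558
per-turn = √(103.672558² + 28²) = √(10747.9992 + 784) = √11531.9992 = 107.387146
L = 6 × 107.387146 = 644.322878
V = π·2² × L = 12.566371 × 644.322878 = 8096.800079

L=644.323 V=8096.800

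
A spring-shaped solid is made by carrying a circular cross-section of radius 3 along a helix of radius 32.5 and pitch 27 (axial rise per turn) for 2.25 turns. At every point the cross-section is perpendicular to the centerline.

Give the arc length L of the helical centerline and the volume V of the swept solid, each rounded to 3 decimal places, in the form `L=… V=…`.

2πR = 2π·32.5 = 204.203522
per-turn = √(204.203522² + 27²) = √(41699.0786 + 729) = √42428.0786 = 205.980772
L = 2.25 × 205.980772 = 463.456738
V = π·3² × L = 28.274334 × 463.456738 = 13103.930547

L=463.457 V=13103.931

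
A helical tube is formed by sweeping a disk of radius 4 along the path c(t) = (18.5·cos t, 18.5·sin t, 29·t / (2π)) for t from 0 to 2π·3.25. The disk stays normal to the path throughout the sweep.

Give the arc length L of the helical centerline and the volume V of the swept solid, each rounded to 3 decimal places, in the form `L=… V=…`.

L=389.356 V=19571.171

2πR = 2π·18.5 = 116.238928
per-turn = √(116.238928² + 29²) = √(13511.4884 + 841) = √14352.4884 = 119.801872
L = 3.25 × 119.801872 = 389.356083
V = π·4² × L = 50.265482 × 389.356083 = 19571.171335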